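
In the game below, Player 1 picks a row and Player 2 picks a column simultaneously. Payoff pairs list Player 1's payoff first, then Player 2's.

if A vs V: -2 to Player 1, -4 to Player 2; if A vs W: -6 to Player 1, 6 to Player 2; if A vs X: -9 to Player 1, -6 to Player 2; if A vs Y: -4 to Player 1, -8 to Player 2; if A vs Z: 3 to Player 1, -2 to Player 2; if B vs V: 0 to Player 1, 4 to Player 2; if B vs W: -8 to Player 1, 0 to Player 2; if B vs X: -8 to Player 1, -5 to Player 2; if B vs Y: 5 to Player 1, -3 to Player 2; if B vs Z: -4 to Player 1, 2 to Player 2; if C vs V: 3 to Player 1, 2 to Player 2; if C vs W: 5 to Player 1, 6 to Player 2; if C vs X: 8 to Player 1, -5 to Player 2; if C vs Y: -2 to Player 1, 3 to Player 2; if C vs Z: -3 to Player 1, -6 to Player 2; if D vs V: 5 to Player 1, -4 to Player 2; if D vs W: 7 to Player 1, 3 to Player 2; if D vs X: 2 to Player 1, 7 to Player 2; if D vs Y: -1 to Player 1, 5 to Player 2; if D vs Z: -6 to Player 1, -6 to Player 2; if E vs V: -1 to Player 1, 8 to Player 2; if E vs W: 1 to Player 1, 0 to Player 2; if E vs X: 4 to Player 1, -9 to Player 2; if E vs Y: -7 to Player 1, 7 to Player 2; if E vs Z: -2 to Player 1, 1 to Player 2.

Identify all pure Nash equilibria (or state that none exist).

None

A profile is a Nash equilibrium when each player is best-responding to the other.
Player 1's best responses — vs V: D (payoff 5); vs W: D (payoff 7); vs X: C (payoff 8); vs Y: B (payoff 5); vs Z: A (payoff 3).
Player 2's best responses — vs A: W (payoff 6); vs B: V (payoff 4); vs C: W (payoff 6); vs D: X (payoff 7); vs E: V (payoff 8).
No cell has both players best-responding. For instance, Player 1's best reply to X is C, but against C Player 2 prefers W over X.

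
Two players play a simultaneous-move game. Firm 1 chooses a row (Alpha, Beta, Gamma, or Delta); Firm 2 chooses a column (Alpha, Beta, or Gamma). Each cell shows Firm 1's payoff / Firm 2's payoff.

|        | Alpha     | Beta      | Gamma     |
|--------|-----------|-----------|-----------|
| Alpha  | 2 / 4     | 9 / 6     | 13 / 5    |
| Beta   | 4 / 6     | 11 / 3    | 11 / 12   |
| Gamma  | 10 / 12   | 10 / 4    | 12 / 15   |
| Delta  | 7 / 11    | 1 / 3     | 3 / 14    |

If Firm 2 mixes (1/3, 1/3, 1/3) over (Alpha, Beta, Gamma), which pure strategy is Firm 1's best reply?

Gamma

Compute Firm 1's expected payoff from each pure strategy against the given mix.
Alpha: (1/3)·2 + (1/3)·9 + (1/3)·13 = 8
Beta: (1/3)·4 + (1/3)·11 + (1/3)·11 = 26/3
Gamma: (1/3)·10 + (1/3)·10 + (1/3)·12 = 32/3
Delta: (1/3)·7 + (1/3)·1 + (1/3)·3 = 11/3
Highest expected payoff is 32/3, from Gamma.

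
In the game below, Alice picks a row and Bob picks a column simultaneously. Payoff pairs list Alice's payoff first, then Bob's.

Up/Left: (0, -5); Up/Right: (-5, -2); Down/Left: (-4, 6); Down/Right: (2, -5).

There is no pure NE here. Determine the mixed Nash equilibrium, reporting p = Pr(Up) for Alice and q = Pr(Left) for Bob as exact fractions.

Each player's mixing probability is pinned down by making the *other* player indifferent.
Bob indifferent between Left and Right: p·(-5) + (1−p)·6 = p·(-2) + (1−p)·(-5) ⟹ 6 + (-11)p = (-5) + 3p ⟹ p = 11/14.
Alice indifferent between Up and Down: q·0 + (1−q)·(-5) = q·(-4) + (1−q)·2 ⟹ (-5) + 5q = 2 + (-6)q ⟹ q = 7/11.

p = 11/14, q = 7/11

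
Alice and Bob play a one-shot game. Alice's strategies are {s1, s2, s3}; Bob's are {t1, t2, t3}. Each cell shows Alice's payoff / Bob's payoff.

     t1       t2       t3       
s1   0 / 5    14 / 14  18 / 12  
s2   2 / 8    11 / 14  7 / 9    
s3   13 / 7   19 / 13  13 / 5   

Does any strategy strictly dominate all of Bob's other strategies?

t2

A strategy is strictly dominant if it gives Bob a strictly higher payoff than every other strategy, against every choice by the opponent.
t2 strictly dominates: vs s1: 14 > each of {5, 12}; vs s2: 14 > each of {8, 9}; vs s3: 13 > each of {7, 5}.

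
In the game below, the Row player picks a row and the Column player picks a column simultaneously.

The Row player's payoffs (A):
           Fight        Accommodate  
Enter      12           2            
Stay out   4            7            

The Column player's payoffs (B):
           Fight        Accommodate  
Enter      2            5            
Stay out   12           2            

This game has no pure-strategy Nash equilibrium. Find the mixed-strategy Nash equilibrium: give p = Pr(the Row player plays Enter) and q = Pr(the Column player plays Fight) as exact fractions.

p = 10/13, q = 5/13

In a mixed NE each player is indifferent between their pure strategies, so the opponent's mix sets the indifference.
The Column player indifferent between Fight and Accommodate: p·2 + (1−p)·12 = p·5 + (1−p)·2 ⟹ 12 + (-10)p = 2 + 3p ⟹ p = 10/13.
The Row player indifferent between Enter and Stay out: q·12 + (1−q)·2 = q·4 + (1−q)·7 ⟹ 2 + 10q = 7 + (-3)q ⟹ q = 5/13.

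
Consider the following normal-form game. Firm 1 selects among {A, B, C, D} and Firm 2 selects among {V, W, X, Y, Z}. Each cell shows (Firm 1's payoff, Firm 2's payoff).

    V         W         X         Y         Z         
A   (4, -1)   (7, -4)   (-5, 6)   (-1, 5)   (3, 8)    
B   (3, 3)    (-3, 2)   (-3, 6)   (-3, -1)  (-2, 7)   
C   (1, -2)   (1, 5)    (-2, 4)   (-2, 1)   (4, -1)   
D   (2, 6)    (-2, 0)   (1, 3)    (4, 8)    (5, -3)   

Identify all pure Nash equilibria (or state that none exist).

(D, Y)

Find each player's best response to every opponent strategy; NE are the intersections.
Firm 1's best responses — vs V: A (payoff 4); vs W: A (payoff 7); vs X: D (payoff 1); vs Y: D (payoff 4); vs Z: D (payoff 5).
Firm 2's best responses — vs A: Z (payoff 8); vs B: Z (payoff 7); vs C: W (payoff 5); vs D: Y (payoff 8).
The only mutual best response is (D, Y); neither player gains by switching there.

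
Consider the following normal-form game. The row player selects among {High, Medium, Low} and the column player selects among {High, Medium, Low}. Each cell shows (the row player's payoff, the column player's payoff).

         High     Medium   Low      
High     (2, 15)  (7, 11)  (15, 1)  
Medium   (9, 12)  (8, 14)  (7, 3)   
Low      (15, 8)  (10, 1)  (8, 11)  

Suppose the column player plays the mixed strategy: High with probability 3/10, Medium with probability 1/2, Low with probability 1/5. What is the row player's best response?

Low

The row player's best reply maximizes expected payoff against the mix.
High: (3/10)·2 + (1/2)·7 + (1/5)·15 = 71/10
Medium: (3/10)·9 + (1/2)·8 + (1/5)·7 = 81/10
Low: (3/10)·15 + (1/2)·10 + (1/5)·8 = 111/10
Highest expected payoff is 111/10, from Low.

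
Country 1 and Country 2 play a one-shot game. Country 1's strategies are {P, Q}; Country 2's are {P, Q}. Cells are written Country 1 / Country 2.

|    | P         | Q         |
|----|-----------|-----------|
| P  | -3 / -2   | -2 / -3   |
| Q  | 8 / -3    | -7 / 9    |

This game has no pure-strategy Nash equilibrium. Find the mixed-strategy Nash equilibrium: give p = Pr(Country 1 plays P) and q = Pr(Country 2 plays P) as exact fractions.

p = 12/13, q = 5/16

Each player's mixing probability is pinned down by making the *other* player indifferent.
Country 2 indifferent between P and Q: p·(-2) + (1−p)·(-3) = p·(-3) + (1−p)·9 ⟹ (-3) + 1p = 9 + (-12)p ⟹ p = 12/13.
Country 1 indifferent between P and Q: q·(-3) + (1−q)·(-2) = q·8 + (1−q)·(-7) ⟹ (-2) + (-1)q = (-7) + 15q ⟹ q = 5/16.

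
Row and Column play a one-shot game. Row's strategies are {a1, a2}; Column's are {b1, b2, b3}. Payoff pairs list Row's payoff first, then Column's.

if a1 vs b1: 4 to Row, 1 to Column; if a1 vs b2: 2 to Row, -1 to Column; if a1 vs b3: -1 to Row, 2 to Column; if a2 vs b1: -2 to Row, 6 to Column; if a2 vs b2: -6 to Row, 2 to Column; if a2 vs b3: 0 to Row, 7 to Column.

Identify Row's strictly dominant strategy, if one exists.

A strategy is strictly dominant if it gives Row a strictly higher payoff than every other strategy, against every choice by the opponent.
a1 is not dominant: against b3, a2 gives 0 > -1.
a2 is not dominant: against b1, a1 gives 4 > -2.
No single strategy is best against every opponent action.

No strictly dominant strategy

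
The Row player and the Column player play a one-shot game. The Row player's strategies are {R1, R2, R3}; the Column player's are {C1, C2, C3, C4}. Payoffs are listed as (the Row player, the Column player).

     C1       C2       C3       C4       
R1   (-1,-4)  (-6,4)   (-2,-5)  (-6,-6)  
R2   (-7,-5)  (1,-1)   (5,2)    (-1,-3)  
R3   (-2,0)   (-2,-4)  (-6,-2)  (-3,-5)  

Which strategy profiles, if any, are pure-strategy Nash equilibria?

(R2, C3)

Check mutual best responses: a cell is a NE iff neither player can gain by unilaterally deviating.
The Row player's best responses — vs C1: R1 (payoff -1); vs C2: R2 (payoff 1); vs C3: R2 (payoff 5); vs C4: R2 (payoff -1).
The Column player's best responses — vs R1: C2 (payoff 4); vs R2: C3 (payoff 2); vs R3: C1 (payoff 0).
The only mutual best response is (R2, C3); neither player gains by switching there.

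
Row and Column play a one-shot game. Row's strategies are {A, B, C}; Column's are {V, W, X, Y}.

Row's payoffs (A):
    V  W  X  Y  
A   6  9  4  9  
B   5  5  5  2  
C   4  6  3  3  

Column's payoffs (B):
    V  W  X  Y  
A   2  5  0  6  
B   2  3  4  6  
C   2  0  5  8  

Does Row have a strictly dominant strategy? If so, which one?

Check whether one of Row's strategies beats all alternatives regardless of what the opponent does.
A is not dominant: against X, B gives 5 > 4.
B is not dominant: against V, A gives 6 > 5.
C is not dominant: against V, A gives 6 > 4.
No single strategy is best against every opponent action.

None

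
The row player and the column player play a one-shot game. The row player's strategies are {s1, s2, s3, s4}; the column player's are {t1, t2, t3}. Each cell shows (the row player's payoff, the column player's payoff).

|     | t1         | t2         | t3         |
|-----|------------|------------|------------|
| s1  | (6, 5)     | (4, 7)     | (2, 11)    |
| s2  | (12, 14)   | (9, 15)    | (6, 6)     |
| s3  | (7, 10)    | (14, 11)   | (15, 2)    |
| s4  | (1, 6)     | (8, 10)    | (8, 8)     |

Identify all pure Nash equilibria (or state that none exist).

Check mutual best responses: a cell is a NE iff neither player can gain by unilaterally deviating.
The row player's best responses — vs t1: s2 (payoff 12); vs t2: s3 (payoff 14); vs t3: s3 (payoff 15).
The column player's best responses — vs s1: t3 (payoff 11); vs s2: t2 (payoff 15); vs s3: t2 (payoff 11); vs s4: t2 (payoff 10).
The only mutual best response is (s3, t2); neither player gains by switching there.

(s3, t2)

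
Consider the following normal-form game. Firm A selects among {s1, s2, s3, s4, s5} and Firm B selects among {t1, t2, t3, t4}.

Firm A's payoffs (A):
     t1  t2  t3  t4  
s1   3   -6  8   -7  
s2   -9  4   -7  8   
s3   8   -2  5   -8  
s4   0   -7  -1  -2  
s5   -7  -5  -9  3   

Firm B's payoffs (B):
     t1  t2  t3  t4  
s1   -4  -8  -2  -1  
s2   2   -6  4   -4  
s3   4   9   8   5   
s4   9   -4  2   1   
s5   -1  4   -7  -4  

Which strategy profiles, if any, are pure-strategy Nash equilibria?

No pure-strategy Nash equilibrium

A profile is a Nash equilibrium when each player is best-responding to the other.
Firm A's best responses — vs t1: s3 (payoff 8); vs t2: s2 (payoff 4); vs t3: s1 (payoff 8); vs t4: s2 (payoff 8).
Firm B's best responses — vs s1: t4 (payoff -1); vs s2: t3 (payoff 4); vs s3: t2 (payoff 9); vs s4: t1 (payoff 9); vs s5: t2 (payoff 4).
No cell has both players best-responding. For instance, Firm A's best reply to t3 is s1, but against s1 Firm B prefers t4 over t3.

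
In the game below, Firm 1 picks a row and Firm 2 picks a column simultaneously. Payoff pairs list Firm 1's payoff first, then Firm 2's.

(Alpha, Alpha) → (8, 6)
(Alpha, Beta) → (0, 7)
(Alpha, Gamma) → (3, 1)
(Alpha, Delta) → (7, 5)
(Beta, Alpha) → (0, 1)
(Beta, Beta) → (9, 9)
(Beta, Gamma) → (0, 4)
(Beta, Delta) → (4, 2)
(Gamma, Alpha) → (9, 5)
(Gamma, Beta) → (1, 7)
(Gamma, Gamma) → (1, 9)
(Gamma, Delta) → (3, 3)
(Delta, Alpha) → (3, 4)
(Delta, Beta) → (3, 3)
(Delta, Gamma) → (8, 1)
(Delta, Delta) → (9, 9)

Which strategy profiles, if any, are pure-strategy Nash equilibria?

A profile is a Nash equilibrium when each player is best-responding to the other.
Firm 1's best responses — vs Alpha: Gamma (payoff 9); vs Beta: Beta (payoff 9); vs Gamma: Delta (payoff 8); vs Delta: Delta (payoff 9).
Firm 2's best responses — vs Alpha: Beta (payoff 7); vs Beta: Beta (payoff 9); vs Gamma: Gamma (payoff 9); vs Delta: Delta (payoff 9).
Mutual best responses occur at (Beta, Beta) and (Delta, Delta); at each, neither player gains by switching.

(Beta, Beta) and (Delta, Delta)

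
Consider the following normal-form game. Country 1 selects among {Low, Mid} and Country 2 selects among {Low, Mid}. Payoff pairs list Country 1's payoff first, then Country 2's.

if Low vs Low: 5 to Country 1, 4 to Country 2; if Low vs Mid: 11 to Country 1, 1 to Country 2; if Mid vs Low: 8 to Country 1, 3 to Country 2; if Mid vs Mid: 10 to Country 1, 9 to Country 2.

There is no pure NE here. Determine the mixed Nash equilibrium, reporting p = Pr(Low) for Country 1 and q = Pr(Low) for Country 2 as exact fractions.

Each player's mixing probability is pinned down by making the *other* player indifferent.
Country 2 indifferent between Low and Mid: p·4 + (1−p)·3 = p·1 + (1−p)·9 ⟹ 3 + 1p = 9 + (-8)p ⟹ p = 2/3.
Country 1 indifferent between Low and Mid: q·5 + (1−q)·11 = q·8 + (1−q)·10 ⟹ 11 + (-6)q = 10 + (-2)q ⟹ q = 1/4.

p = 2/3, q = 1/4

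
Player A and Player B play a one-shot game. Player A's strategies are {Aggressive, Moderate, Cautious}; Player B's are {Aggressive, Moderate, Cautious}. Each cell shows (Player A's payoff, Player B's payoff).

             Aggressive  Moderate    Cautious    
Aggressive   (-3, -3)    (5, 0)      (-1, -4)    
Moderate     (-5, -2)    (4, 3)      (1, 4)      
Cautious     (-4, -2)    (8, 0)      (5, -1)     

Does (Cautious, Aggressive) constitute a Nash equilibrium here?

Holding Player B at Aggressive: Player A gets -4 from Cautious but could get -3 by switching to Aggressive. Player A has a profitable deviation.

No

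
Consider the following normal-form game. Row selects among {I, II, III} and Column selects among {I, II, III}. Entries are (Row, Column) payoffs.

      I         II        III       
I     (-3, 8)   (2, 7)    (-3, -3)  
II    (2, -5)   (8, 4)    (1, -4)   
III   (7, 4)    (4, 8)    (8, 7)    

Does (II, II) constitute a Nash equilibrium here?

Yes

Holding Column at II: Row gets 8 from II, versus 2 from I, 4 from III. No profitable deviation for Row.
Holding Row at II: Column gets 4 from II, versus -5 from I, -4 from III. No profitable deviation for Column either.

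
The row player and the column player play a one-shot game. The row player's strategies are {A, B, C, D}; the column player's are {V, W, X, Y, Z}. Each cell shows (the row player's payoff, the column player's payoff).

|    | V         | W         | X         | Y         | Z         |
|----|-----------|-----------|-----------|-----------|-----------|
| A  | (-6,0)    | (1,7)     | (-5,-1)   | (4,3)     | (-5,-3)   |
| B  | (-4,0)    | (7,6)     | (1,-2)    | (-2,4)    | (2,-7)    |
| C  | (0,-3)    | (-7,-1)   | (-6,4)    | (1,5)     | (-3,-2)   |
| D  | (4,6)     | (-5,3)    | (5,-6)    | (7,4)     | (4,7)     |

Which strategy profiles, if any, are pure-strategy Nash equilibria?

Check mutual best responses: a cell is a NE iff neither player can gain by unilaterally deviating.
The row player's best responses — vs V: D (payoff 4); vs W: B (payoff 7); vs X: D (payoff 5); vs Y: D (payoff 7); vs Z: D (payoff 4).
The column player's best responses — vs A: W (payoff 7); vs B: W (payoff 6); vs C: Y (payoff 5); vs D: Z (payoff 7).
Mutual best responses occur at (B, W) and (D, Z); at each, neither player gains by switching.

(B, W) and (D, Z)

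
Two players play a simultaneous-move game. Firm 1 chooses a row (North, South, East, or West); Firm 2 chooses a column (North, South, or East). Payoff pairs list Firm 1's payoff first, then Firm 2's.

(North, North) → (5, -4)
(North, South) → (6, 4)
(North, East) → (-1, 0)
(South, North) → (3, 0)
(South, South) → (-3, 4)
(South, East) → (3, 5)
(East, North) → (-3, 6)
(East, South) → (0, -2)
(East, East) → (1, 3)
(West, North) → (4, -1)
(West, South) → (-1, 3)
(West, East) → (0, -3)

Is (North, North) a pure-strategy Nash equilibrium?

Holding Firm 2 at North: Firm 1 gets 5 from North, versus 3 from South, -3 from East, 4 from West. No profitable deviation for Firm 1.
Holding Firm 1 at North: Firm 2 gets -4 from North but could get 4 by switching to South. Firm 2 has a profitable deviation.

No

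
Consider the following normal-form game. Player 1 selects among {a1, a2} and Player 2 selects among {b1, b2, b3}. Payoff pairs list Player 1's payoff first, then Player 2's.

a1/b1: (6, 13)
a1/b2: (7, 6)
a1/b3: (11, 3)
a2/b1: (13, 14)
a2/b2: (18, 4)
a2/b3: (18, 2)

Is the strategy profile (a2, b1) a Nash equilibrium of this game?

Yes

Holding Player 2 at b1: Player 1 gets 13 from a2, versus 6 from a1. No profitable deviation for Player 1.
Holding Player 1 at a2: Player 2 gets 14 from b1, versus 4 from b2, 2 from b3. No profitable deviation for Player 2 either.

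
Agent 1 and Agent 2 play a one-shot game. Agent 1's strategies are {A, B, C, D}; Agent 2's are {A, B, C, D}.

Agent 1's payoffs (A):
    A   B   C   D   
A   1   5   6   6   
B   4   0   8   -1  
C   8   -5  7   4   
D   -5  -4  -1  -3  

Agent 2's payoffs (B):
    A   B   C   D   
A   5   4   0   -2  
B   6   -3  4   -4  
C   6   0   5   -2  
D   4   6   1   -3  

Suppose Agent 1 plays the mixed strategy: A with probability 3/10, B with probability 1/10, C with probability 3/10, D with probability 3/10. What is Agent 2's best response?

A

Agent 2's best reply maximizes expected payoff against the mix.
A: (3/10)·5 + (1/10)·6 + (3/10)·6 + (3/10)·4 = 51/10
B: (3/10)·4 + (1/10)·(-3) + (3/10)·0 + (3/10)·6 = 27/10
C: (3/10)·0 + (1/10)·4 + (3/10)·5 + (3/10)·1 = 11/5
D: (3/10)·(-2) + (1/10)·(-4) + (3/10)·(-2) + (3/10)·(-3) = -5/2
Highest expected payoff is 51/10, from A.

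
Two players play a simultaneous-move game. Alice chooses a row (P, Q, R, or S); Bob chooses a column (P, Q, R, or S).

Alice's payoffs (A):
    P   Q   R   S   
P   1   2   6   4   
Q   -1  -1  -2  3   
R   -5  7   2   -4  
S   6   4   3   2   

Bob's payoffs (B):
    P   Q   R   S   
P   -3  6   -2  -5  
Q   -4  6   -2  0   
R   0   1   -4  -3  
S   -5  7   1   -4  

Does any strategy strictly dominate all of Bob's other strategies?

Q

Check whether one of Bob's strategies beats all alternatives regardless of what the opponent does.
Q strictly dominates: vs P: 6 > each of {-3, -2, -5}; vs Q: 6 > each of {-4, -2, 0}; vs R: 1 > each of {0, -4, -3}; vs S: 7 > each of {-5, 1, -4}.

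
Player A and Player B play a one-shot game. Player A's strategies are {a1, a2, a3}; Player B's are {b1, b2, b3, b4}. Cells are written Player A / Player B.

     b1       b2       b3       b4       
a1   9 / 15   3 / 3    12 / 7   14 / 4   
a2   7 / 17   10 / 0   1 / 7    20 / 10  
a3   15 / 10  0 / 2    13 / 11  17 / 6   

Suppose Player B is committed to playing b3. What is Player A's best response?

With Player B fixed at b3, Player A's payoffs are: a1 → 12, a2 → 1, a3 → 13.
The maximum is 13, achieved by a3.

a3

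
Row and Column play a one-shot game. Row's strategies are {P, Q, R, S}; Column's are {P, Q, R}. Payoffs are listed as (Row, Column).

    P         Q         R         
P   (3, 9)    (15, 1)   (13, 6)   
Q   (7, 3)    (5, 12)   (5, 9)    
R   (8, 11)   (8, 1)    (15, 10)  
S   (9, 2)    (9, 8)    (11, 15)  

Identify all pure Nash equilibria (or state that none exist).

Check mutual best responses: a cell is a NE iff neither player can gain by unilaterally deviating.
Row's best responses — vs P: S (payoff 9); vs Q: P (payoff 15); vs R: R (payoff 15).
Column's best responses — vs P: P (payoff 9); vs Q: Q (payoff 12); vs R: P (payoff 11); vs S: R (payoff 15).
No cell has both players best-responding. For instance, Row's best reply to R is R, but against R Column prefers P over R.

No pure-strategy Nash equilibrium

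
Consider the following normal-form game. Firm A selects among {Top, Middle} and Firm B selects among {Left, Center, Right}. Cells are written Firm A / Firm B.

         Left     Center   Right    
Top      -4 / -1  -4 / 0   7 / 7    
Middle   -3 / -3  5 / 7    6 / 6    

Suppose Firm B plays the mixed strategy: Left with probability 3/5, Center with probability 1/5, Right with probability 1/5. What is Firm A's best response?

Firm A's best reply maximizes expected payoff against the mix.
Top: (3/5)·(-4) + (1/5)·(-4) + (1/5)·7 = -9/5
Middle: (3/5)·(-3) + (1/5)·5 + (1/5)·6 = 2/5
Highest expected payoff is 2/5, from Middle.

Middle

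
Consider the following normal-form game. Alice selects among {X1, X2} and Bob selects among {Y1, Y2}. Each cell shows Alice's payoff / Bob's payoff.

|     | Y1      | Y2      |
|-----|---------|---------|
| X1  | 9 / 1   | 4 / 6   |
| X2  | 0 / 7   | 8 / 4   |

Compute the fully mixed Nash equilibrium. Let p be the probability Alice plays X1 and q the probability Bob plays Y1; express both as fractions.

p = 3/8, q = 4/13

In a mixed NE each player is indifferent between their pure strategies, so the opponent's mix sets the indifference.
Bob indifferent between Y1 and Y2: p·1 + (1−p)·7 = p·6 + (1−p)·4 ⟹ 7 + (-6)p = 4 + 2p ⟹ p = 3/8.
Alice indifferent between X1 and X2: q·9 + (1−q)·4 = q·0 + (1−q)·8 ⟹ 4 + 5q = 8 + (-8)q ⟹ q = 4/13.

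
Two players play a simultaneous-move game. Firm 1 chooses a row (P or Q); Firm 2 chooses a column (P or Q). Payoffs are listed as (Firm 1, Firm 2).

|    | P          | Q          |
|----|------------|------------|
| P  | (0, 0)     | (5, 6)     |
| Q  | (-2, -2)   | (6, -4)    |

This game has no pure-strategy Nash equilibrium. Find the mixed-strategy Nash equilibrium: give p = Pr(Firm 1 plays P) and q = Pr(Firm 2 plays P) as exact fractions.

p = 1/4, q = 1/3

Each player's mixing probability is pinned down by making the *other* player indifferent.
Firm 2 indifferent between P and Q: p·0 + (1−p)·(-2) = p·6 + (1−p)·(-4) ⟹ (-2) + 2p = (-4) + 10p ⟹ p = 1/4.
Firm 1 indifferent between P and Q: q·0 + (1−q)·5 = q·(-2) + (1−q)·6 ⟹ 5 + (-5)q = 6 + (-8)q ⟹ q = 1/3.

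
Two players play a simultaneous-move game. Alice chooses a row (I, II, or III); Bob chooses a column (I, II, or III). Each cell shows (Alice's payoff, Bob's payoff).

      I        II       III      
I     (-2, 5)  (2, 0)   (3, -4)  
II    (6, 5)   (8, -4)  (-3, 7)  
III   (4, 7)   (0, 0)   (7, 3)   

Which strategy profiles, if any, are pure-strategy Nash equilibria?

There is no pure-strategy Nash equilibrium

A profile is a Nash equilibrium when each player is best-responding to the other.
Alice's best responses — vs I: II (payoff 6); vs II: II (payoff 8); vs III: III (payoff 7).
Bob's best responses — vs I: I (payoff 5); vs II: III (payoff 7); vs III: I (payoff 7).
No cell has both players best-responding. For instance, Alice's best reply to II is II, but against II Bob prefers III over II.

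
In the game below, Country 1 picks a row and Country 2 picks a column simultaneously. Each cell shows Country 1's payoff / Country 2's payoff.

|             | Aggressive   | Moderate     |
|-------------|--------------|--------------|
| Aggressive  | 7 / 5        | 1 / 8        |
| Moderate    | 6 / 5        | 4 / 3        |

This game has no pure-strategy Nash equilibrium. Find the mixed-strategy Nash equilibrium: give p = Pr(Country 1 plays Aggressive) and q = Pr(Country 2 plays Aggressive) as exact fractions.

Each player's mixing probability is pinned down by making the *other* player indifferent.
Country 2 indifferent between Aggressive and Moderate: p·5 + (1−p)·5 = p·8 + (1−p)·3 ⟹ 5 + 0p = 3 + 5p ⟹ p = 2/5.
Country 1 indifferent between Aggressive and Moderate: q·7 + (1−q)·1 = q·6 + (1−q)·4 ⟹ 1 + 6q = 4 + 2q ⟹ q = 3/4.

p = 2/5, q = 3/4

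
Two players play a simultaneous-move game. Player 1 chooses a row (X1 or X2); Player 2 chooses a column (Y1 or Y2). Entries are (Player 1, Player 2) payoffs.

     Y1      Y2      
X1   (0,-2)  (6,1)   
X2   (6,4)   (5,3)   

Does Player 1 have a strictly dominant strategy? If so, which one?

No strictly dominant strategy

Check whether one of Player 1's strategies beats all alternatives regardless of what the opponent does.
X1 is not dominant: against Y1, X2 gives 6 > 0.
X2 is not dominant: against Y2, X1 gives 6 > 5.
No single strategy is best against every opponent action.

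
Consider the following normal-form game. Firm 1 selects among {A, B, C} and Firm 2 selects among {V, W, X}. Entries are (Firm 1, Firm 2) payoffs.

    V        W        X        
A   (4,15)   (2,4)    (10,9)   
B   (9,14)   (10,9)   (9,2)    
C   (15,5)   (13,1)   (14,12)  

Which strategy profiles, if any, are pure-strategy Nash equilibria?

A profile is a Nash equilibrium when each player is best-responding to the other.
Firm 1's best responses — vs V: C (payoff 15); vs W: C (payoff 13); vs X: C (payoff 14).
Firm 2's best responses — vs A: V (payoff 15); vs B: V (payoff 14); vs C: X (payoff 12).
The only mutual best response is (C, X); neither player gains by switching there.

(C, X)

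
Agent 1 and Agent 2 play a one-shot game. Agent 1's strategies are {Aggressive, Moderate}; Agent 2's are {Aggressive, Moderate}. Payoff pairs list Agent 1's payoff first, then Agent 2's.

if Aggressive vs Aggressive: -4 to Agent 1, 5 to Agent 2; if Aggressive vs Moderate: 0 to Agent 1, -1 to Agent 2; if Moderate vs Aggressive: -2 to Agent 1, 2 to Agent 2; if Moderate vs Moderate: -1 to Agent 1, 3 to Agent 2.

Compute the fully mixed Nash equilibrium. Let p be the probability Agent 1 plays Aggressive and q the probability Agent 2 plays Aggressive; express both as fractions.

p = 1/7, q = 1/3

In a mixed NE each player is indifferent between their pure strategies, so the opponent's mix sets the indifference.
Agent 2 indifferent between Aggressive and Moderate: p·5 + (1−p)·2 = p·(-1) + (1−p)·3 ⟹ 2 + 3p = 3 + (-4)p ⟹ p = 1/7.
Agent 1 indifferent between Aggressive and Moderate: q·(-4) + (1−q)·0 = q·(-2) + (1−q)·(-1) ⟹ 0 + (-4)q = (-1) + (-1)q ⟹ q = 1/3.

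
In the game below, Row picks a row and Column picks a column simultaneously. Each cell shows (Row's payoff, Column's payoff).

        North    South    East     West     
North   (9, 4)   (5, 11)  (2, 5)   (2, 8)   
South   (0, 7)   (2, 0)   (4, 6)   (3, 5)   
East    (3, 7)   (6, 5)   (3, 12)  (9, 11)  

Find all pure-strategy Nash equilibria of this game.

No pure-strategy Nash equilibrium

Check mutual best responses: a cell is a NE iff neither player can gain by unilaterally deviating.
Row's best responses — vs North: North (payoff 9); vs South: East (payoff 6); vs East: South (payoff 4); vs West: East (payoff 9).
Column's best responses — vs North: South (payoff 11); vs South: North (payoff 7); vs East: East (payoff 12).
No cell has both players best-responding. For instance, Row's best reply to South is East, but against East Column prefers East over South.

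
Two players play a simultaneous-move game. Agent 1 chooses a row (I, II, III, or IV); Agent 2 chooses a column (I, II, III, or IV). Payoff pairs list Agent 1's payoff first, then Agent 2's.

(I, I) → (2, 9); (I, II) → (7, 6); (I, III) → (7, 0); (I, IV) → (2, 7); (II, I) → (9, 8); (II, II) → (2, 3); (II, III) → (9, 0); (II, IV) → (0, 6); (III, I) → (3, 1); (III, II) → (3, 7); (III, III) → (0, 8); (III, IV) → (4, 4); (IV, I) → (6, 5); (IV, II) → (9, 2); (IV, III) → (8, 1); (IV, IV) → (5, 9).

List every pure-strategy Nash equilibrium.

(II, I) and (IV, IV)

Check mutual best responses: a cell is a NE iff neither player can gain by unilaterally deviating.
Agent 1's best responses — vs I: II (payoff 9); vs II: IV (payoff 9); vs III: II (payoff 9); vs IV: IV (payoff 5).
Agent 2's best responses — vs I: I (payoff 9); vs II: I (payoff 8); vs III: III (payoff 8); vs IV: IV (payoff 9).
Mutual best responses occur at (II, I) and (IV, IV); at each, neither player gains by switching.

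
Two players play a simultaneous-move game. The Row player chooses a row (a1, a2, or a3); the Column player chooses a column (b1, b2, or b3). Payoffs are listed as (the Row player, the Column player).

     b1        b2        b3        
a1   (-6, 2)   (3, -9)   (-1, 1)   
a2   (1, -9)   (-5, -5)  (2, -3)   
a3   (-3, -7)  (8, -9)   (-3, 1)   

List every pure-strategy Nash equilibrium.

(a2, b3)

Find each player's best response to every opponent strategy; NE are the intersections.
The Row player's best responses — vs b1: a2 (payoff 1); vs b2: a3 (payoff 8); vs b3: a2 (payoff 2).
The Column player's best responses — vs a1: b1 (payoff 2); vs a2: b3 (payoff -3); vs a3: b3 (payoff 1).
The only mutual best response is (a2, b3); neither player gains by switching there.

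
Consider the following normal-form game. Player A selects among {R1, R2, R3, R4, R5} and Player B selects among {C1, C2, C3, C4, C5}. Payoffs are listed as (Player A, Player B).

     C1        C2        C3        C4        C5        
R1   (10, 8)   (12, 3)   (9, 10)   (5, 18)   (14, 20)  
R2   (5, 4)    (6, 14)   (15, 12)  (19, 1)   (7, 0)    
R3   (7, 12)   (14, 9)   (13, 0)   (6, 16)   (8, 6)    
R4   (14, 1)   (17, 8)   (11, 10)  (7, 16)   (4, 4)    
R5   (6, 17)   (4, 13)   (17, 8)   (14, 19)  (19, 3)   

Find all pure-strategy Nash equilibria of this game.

Check mutual best responses: a cell is a NE iff neither player can gain by unilaterally deviating.
Player A's best responses — vs C1: R4 (payoff 14); vs C2: R4 (payoff 17); vs C3: R5 (payoff 17); vs C4: R2 (payoff 19); vs C5: R5 (payoff 19).
Player B's best responses — vs R1: C5 (payoff 20); vs R2: C2 (payoff 14); vs R3: C4 (payoff 16); vs R4: C4 (payoff 16); vs R5: C4 (payoff 19).
No cell has both players best-responding. For instance, Player A's best reply to C2 is R4, but against R4 Player B prefers C4 over C2.

There is no pure-strategy Nash equilibrium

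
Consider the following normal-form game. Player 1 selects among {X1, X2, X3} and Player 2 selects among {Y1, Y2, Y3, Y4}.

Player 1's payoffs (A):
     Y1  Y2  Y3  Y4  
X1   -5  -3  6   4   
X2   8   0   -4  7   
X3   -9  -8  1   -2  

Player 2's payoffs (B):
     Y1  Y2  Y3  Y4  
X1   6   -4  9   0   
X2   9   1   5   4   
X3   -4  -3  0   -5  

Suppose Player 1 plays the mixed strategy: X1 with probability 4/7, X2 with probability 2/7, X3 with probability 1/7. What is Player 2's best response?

Player 2's best reply maximizes expected payoff against the mix.
Y1: (4/7)·6 + (2/7)·9 + (1/7)·(-4) = 38/7
Y2: (4/7)·(-4) + (2/7)·1 + (1/7)·(-3) = -17/7
Y3: (4/7)·9 + (2/7)·5 + (1/7)·0 = 46/7
Y4: (4/7)·0 + (2/7)·4 + (1/7)·(-5) = 3/7
Highest expected payoff is 46/7, from Y3.

Y3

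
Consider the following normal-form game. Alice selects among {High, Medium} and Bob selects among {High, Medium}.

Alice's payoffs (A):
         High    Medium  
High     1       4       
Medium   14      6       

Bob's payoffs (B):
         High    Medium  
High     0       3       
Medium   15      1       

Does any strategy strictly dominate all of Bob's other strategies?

A strategy is strictly dominant if it gives Bob a strictly higher payoff than every other strategy, against every choice by the opponent.
High is not dominant: against High, Medium gives 3 > 0.
Medium is not dominant: against Medium, High gives 15 > 1.
No single strategy is best against every opponent action.

None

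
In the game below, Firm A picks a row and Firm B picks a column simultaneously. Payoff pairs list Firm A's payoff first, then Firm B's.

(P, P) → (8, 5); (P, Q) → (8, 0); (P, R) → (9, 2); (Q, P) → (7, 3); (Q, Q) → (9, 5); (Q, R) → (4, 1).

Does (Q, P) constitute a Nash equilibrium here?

No

Holding Firm B at P: Firm A gets 7 from Q but could get 8 by switching to P. Firm A has a profitable deviation.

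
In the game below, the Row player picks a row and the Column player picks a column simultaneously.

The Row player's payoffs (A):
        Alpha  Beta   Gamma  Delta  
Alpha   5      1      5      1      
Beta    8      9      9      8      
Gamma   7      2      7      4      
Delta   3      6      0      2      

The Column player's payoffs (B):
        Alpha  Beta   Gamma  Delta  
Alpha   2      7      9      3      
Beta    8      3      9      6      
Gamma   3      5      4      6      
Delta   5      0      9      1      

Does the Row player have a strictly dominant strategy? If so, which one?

Beta

Check whether one of the Row player's strategies beats all alternatives regardless of what the opponent does.
Beta strictly dominates: vs Alpha: 8 > each of {5, 7, 3}; vs Beta: 9 > each of {1, 2, 6}; vs Gamma: 9 > each of {5, 7, 0}; vs Delta: 8 > each of {1, 4, 2}.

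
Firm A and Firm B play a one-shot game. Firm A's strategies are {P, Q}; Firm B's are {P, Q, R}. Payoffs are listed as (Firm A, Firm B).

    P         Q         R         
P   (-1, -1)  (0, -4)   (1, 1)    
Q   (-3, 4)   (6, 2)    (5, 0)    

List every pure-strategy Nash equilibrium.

There is no pure-strategy Nash equilibrium

Find each player's best response to every opponent strategy; NE are the intersections.
Firm A's best responses — vs P: P (payoff -1); vs Q: Q (payoff 6); vs R: Q (payoff 5).
Firm B's best responses — vs P: R (payoff 1); vs Q: P (payoff 4).
No cell has both players best-responding. For instance, Firm A's best reply to P is P, but against P Firm B prefers R over P.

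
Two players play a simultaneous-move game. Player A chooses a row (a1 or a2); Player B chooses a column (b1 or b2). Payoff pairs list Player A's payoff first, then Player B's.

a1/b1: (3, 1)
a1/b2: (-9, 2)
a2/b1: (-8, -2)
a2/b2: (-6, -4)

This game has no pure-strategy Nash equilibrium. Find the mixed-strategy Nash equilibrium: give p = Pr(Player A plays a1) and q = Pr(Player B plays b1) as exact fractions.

In a mixed NE each player is indifferent between their pure strategies, so the opponent's mix sets the indifference.
Player B indifferent between b1 and b2: p·1 + (1−p)·(-2) = p·2 + (1−p)·(-4) ⟹ (-2) + 3p = (-4) + 6p ⟹ p = 2/3.
Player A indifferent between a1 and a2: q·3 + (1−q)·(-9) = q·(-8) + (1−q)·(-6) ⟹ (-9) + 12q = (-6) + (-2)q ⟹ q = 3/14.

p = 2/3, q = 3/14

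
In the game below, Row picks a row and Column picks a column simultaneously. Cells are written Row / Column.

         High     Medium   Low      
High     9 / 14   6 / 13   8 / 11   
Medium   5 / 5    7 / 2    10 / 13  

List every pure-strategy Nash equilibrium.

(High, High) and (Medium, Low)

A profile is a Nash equilibrium when each player is best-responding to the other.
Row's best responses — vs High: High (payoff 9); vs Medium: Medium (payoff 7); vs Low: Medium (payoff 10).
Column's best responses — vs High: High (payoff 14); vs Medium: Low (payoff 13).
Mutual best responses occur at (High, High) and (Medium, Low); at each, neither player gains by switching.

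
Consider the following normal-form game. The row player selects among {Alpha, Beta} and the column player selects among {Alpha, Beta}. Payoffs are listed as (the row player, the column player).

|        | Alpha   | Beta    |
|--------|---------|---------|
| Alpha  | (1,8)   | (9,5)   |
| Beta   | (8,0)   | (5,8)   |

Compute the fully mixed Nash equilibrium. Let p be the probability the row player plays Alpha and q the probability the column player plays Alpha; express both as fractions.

p = 8/11, q = 4/11

In a mixed NE each player is indifferent between their pure strategies, so the opponent's mix sets the indifference.
The column player indifferent between Alpha and Beta: p·8 + (1−p)·0 = p·5 + (1−p)·8 ⟹ 0 + 8p = 8 + (-3)p ⟹ p = 8/11.
The row player indifferent between Alpha and Beta: q·1 + (1−q)·9 = q·8 + (1−q)·5 ⟹ 9 + (-8)q = 5 + 3q ⟹ q = 4/11.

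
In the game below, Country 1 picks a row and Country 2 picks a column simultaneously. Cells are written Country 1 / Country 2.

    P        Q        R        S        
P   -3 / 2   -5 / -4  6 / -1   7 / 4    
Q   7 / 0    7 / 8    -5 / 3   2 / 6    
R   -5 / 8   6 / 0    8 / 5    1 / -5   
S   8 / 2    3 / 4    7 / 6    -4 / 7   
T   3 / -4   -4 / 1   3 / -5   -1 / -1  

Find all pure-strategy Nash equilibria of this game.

(P, S) and (Q, Q)

Check mutual best responses: a cell is a NE iff neither player can gain by unilaterally deviating.
Country 1's best responses — vs P: S (payoff 8); vs Q: Q (payoff 7); vs R: R (payoff 8); vs S: P (payoff 7).
Country 2's best responses — vs P: S (payoff 4); vs Q: Q (payoff 8); vs R: P (payoff 8); vs S: S (payoff 7); vs T: Q (payoff 1).
Mutual best responses occur at (P, S) and (Q, Q); at each, neither player gains by switching.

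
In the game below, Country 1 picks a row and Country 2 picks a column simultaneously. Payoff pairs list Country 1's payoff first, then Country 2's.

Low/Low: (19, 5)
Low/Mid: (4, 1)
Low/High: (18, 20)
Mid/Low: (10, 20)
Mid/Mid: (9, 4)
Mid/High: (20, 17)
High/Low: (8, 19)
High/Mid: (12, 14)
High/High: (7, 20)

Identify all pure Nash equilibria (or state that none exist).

Check mutual best responses: a cell is a NE iff neither player can gain by unilaterally deviating.
Country 1's best responses — vs Low: Low (payoff 19); vs Mid: High (payoff 12); vs High: Mid (payoff 20).
Country 2's best responses — vs Low: High (payoff 20); vs Mid: Low (payoff 20); vs High: High (payoff 20).
No cell has both players best-responding. For instance, Country 1's best reply to High is Mid, but against Mid Country 2 prefers Low over High.

There is no pure-strategy Nash equilibrium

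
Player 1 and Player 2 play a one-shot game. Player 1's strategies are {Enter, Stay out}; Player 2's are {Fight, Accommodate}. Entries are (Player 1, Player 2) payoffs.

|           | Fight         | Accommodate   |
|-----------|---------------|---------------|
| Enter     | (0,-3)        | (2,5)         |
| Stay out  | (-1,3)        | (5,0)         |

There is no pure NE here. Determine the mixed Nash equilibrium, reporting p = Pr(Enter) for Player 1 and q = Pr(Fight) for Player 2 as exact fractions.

p = 3/11, q = 3/4

Each player's mixing probability is pinned down by making the *other* player indifferent.
Player 2 indifferent between Fight and Accommodate: p·(-3) + (1−p)·3 = p·5 + (1−p)·0 ⟹ 3 + (-6)p = 0 + 5p ⟹ p = 3/11.
Player 1 indifferent between Enter and Stay out: q·0 + (1−q)·2 = q·(-1) + (1−q)·5 ⟹ 2 + (-2)q = 5 + (-6)q ⟹ q = 3/4.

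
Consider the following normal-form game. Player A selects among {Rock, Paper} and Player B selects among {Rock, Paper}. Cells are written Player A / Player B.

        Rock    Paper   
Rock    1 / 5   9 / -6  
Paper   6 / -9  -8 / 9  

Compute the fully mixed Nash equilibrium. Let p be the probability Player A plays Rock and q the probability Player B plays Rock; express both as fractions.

p = 18/29, q = 17/22

Each player's mixing probability is pinned down by making the *other* player indifferent.
Player B indifferent between Rock and Paper: p·5 + (1−p)·(-9) = p·(-6) + (1−p)·9 ⟹ (-9) + 14p = 9 + (-15)p ⟹ p = 18/29.
Player A indifferent between Rock and Paper: q·1 + (1−q)·9 = q·6 + (1−q)·(-8) ⟹ 9 + (-8)q = (-8) + 14q ⟹ q = 17/22.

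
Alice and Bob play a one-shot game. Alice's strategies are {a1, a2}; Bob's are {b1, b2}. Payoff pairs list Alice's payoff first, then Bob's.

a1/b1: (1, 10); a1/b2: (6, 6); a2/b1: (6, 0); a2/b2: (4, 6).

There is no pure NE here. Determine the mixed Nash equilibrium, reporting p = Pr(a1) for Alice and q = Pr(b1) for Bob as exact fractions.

p = 3/5, q = 2/7

In a mixed NE each player is indifferent between their pure strategies, so the opponent's mix sets the indifference.
Bob indifferent between b1 and b2: p·10 + (1−p)·0 = p·6 + (1−p)·6 ⟹ 0 + 10p = 6 + 0p ⟹ p = 3/5.
Alice indifferent between a1 and a2: q·1 + (1−q)·6 = q·6 + (1−q)·4 ⟹ 6 + (-5)q = 4 + 2q ⟹ q = 2/7.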